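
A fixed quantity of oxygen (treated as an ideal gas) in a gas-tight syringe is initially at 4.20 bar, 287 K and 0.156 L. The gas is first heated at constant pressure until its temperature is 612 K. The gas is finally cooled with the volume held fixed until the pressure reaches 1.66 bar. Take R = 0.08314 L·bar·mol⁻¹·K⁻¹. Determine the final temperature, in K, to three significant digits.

P constant ⇒ V ∝ T: P₂ = P₁; V₂ = V₁·(T₂/T₁) = 0.3327 L.
V constant ⇒ P ∝ T: V₃ = V₂; T₃ = T₂·(P₃/P₂) = 241.9 K.

T₃ ≈ 242 K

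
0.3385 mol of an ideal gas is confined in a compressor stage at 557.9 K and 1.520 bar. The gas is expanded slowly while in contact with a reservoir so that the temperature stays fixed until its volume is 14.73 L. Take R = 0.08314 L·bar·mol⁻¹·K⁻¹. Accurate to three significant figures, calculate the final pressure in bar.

P₂ ≈ 1.07 bar

From PV = nRT: V₁ = nRT₁/P₁ = 10.33 L.
Isothermal, so P V is constant: T₂ = T₁; P₂ = P₁·(V₁/V₂) = 1.066 bar.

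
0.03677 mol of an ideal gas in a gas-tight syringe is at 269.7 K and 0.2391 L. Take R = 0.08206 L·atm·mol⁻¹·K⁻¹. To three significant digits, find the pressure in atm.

PV = nRT ⇒ P = nRT/V = (0.03677 × 0.08206 × 269.7) / 0.2391

P ≈ 3.40 atm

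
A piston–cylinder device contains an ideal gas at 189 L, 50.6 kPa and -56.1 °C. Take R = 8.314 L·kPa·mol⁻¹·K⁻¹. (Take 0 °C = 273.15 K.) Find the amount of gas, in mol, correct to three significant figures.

n ≈ 5.30 mol

Convert: T = 217.05 K.
PV = nRT ⇒ n = PV/(RT) = (50.6 × 189) / (8.314 × 217.05)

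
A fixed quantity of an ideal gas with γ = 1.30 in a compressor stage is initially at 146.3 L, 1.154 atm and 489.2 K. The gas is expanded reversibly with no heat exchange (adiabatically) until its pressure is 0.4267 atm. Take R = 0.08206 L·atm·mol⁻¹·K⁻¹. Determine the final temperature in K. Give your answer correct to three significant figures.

Adiabatic (γ = 1.30), T V^(γ−1) and P V^γ constant: T₂ = T₁·(P₂/P₁)^((γ−1)/γ) = 388.8 K; V₂ = V₁·(P₁/P₂)^(1/γ) = 314.5 L.

T₂ ≈ 389 K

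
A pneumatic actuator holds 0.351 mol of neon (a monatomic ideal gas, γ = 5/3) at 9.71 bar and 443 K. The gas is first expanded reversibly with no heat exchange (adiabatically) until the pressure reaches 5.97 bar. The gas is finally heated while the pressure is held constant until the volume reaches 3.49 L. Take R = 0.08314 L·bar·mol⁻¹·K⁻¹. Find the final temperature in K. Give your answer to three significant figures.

From PV = nRT: V₁ = nRT₁/P₁ = 1.331 L.
Reversible adiabatic, γ = 5/3: T₂ = T₁·(P₂/P₁)^((γ−1)/γ) = 364.7 K; V₂ = V₁·(P₁/P₂)^(1/γ) = 1.783 L.
Isobaric, so V/T is constant: P₃ = P₂; T₃ = T₂·(V₃/V₂) = 714.0 K.

T₃ ≈ 714 K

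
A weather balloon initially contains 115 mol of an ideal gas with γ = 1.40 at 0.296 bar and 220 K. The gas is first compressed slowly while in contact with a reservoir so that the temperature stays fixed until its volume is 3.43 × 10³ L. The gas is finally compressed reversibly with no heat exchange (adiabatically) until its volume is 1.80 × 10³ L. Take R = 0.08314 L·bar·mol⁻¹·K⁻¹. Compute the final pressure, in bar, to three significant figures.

From PV = nRT: V₁ = nRT₁/P₁ = 7106 L.
Isothermal, so P V is constant: T₂ = T₁; P₂ = P₁·(V₁/V₂) = 0.6132 bar.
Reversible adiabatic, γ = 1.40: T₃ = T₂·(V₂/V₃)^(γ−1) = 284.7 K; P₃ = P₂·(V₂/V₃)^γ = 1.512 bar.

P₃ ≈ 1.51 bar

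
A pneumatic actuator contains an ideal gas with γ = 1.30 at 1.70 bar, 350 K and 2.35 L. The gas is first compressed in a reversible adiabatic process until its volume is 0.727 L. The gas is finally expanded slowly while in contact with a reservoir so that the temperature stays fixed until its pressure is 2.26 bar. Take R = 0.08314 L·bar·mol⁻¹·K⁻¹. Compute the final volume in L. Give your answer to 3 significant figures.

Reversible adiabatic, γ = 1.30: T₂ = T₁·(V₁/V₂)^(γ−1) = 497.7 K; P₂ = P₁·(V₁/V₂)^γ = 7.813 bar.
Isothermal, so P V is constant: T₃ = T₂; V₃ = V₂·(P₂/P₃) = 2.513 L.

V₃ ≈ 2.51 L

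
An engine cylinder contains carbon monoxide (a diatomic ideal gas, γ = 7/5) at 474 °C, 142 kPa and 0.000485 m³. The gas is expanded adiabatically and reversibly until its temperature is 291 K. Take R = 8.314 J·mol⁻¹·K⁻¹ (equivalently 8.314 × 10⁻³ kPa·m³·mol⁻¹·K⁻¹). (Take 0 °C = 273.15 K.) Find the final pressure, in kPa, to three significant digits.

P₂ ≈ 5.24 kPa

Convert: T₁ = 747.1 K.
Reversible adiabatic, γ = 7/5: P₂ = P₁·(T₂/T₁)^(γ/(γ−1)) = 5.236 kPa; V₂ = V₁·(T₁/T₂)^(1/(γ−1)) = 0.005123 m³.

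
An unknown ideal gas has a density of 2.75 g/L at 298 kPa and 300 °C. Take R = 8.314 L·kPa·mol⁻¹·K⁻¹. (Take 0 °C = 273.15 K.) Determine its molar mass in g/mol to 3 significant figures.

M ≈ 44.0 g/mol

ρ = PM/(RT) ⇒ M = ρRT/P = (2.75 × 8.314 × 573.1) / 298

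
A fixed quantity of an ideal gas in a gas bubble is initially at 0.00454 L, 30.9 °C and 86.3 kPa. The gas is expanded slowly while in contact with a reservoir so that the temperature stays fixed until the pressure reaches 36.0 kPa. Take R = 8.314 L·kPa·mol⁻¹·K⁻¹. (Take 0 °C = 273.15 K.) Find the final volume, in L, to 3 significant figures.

V₂ ≈ 0.0109 L

Convert: T₁ = 304.0 K.
Isothermal, so P V is constant: T₂ = T₁; V₂ = V₁·(P₁/P₂) = 0.01088 L.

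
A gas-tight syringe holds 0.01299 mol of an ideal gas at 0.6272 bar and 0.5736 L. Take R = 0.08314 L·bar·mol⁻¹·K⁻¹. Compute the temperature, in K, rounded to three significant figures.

PV = nRT ⇒ T = PV/(nR) = (0.6272 × 0.5736) / (0.01299 × 0.08314)

T ≈ 333 K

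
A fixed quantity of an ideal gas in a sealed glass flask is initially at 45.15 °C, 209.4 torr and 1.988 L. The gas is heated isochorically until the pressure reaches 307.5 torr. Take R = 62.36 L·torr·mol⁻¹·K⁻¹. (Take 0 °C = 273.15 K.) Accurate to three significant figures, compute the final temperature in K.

T₂ ≈ 467 K

Convert: T₁ = 318.3 K.
V constant ⇒ P ∝ T: V₂ = V₁; T₂ = T₁·(P₂/P₁) = 467.4 K.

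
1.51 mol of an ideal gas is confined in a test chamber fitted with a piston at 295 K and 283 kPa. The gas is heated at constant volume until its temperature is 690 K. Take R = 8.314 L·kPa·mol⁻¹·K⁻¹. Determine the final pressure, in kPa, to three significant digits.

From PV = nRT: V₁ = nRT₁/P₁ = 13.09 L.
Isochoric, so P/T is constant: V₂ = V₁; P₂ = P₁·(T₂/T₁) = 661.9 kPa.

P₂ ≈ 662 kPa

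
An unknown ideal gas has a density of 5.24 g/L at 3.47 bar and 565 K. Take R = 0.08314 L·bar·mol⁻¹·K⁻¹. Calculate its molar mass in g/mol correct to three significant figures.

ρ = PM/(RT) ⇒ M = ρRT/P = (5.24 × 0.08314 × 565.0) / 3.47

M ≈ 70.9 g/mol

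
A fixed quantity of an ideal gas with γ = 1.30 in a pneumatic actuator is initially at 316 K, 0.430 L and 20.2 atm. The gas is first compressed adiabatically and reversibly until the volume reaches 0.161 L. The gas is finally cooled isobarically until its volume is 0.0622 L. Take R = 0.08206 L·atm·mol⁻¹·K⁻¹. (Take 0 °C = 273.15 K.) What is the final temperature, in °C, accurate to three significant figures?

Adiabatic (γ = 1.30), T V^(γ−1) and P V^γ constant: T₂ = T₁·(V₁/V₂)^(γ−1) = 424.3 K; P₂ = P₁·(V₁/V₂)^γ = 72.44 atm.
P constant ⇒ V ∝ T: P₃ = P₂; T₃ = T₂·(V₃/V₂) = 163.9 K.

T₃ ≈ -109 °C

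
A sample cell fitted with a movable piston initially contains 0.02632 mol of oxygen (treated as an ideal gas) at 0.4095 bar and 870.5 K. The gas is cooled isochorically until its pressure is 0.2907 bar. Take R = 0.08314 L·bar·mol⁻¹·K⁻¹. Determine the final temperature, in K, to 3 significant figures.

T₂ ≈ 618 K

From PV = nRT: V₁ = nRT₁/P₁ = 4.652 L.
Isochoric, so P/T is constant: V₂ = V₁; T₂ = T₁·(P₂/P₁) = 618.0 K.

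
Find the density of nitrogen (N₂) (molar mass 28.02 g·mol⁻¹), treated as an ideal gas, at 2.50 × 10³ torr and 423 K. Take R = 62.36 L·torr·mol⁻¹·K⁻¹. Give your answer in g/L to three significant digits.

ρ ≈ 2.66 g/L

ρ = PM/(RT) = (2.50e+03 × 28.02) / (62.36 × 423.0)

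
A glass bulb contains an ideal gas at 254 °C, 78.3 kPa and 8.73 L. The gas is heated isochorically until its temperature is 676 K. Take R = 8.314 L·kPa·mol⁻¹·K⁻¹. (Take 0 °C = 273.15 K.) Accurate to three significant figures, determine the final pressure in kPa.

P₂ ≈ 100 kPa

Convert: T₁ = 527.1 K.
Isochoric, so P/T is constant: V₂ = V₁; P₂ = P₁·(T₂/T₁) = 100.4 kPa.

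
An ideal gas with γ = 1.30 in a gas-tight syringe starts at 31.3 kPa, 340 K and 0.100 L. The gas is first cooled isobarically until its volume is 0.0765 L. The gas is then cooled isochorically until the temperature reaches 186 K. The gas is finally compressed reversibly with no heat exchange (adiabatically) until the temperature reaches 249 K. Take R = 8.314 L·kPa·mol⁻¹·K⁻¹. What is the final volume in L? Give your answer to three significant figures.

P constant ⇒ V ∝ T: P₂ = P₁; T₂ = T₁·(V₂/V₁) = 260.1 K.
Isochoric, so P/T is constant: V₃ = V₂; P₃ = P₂·(T₃/T₂) = 22.38 kPa.
Adiabatic (γ = 1.30), T V^(γ−1) and P V^γ constant: P₄ = P₃·(T₄/T₃)^(γ/(γ−1)) = 79.23 kPa; V₄ = V₃·(T₃/T₄)^(1/(γ−1)) = 0.02893 L.

V₄ ≈ 0.0289 L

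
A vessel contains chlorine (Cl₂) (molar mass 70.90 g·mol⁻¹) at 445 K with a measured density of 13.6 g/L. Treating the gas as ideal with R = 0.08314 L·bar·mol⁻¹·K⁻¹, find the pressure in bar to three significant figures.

P ≈ 7.10 bar

ρ = PM/(RT) ⇒ P = ρRT/M = (13.6 × 0.08314 × 445.0) / 70.90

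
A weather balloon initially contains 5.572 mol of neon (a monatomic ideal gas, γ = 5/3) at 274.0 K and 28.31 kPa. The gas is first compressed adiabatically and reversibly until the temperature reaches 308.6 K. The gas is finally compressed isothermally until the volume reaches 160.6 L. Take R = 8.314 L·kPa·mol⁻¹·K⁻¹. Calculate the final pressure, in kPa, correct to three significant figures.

From PV = nRT: V₁ = nRT₁/P₁ = 448.4 L.
Adiabatic (γ = 5/3), T V^(γ−1) and P V^γ constant: P₂ = P₁·(T₂/T₁)^(γ/(γ−1)) = 38.11 kPa; V₂ = V₁·(T₁/T₂)^(1/(γ−1)) = 375.1 L.
T constant ⇒ Boyle's law P V = const: T₃ = T₂; P₃ = P₂·(V₂/V₃) = 89.02 kPa.

P₃ ≈ 89.0 kPa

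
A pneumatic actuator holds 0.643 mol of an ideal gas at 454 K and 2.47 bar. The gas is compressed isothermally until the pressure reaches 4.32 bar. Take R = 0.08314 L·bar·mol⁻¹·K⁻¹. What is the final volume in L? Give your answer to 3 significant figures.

V₂ ≈ 5.62 L

From PV = nRT: V₁ = nRT₁/P₁ = 9.826 L.
Isothermal, so P V is constant: T₂ = T₁; V₂ = V₁·(P₁/P₂) = 5.618 L.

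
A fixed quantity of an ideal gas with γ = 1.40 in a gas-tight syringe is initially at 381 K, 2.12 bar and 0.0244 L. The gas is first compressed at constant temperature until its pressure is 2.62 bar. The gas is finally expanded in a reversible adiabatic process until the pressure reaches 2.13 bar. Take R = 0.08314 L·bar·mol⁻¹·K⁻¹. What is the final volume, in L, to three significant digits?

T constant ⇒ Boyle's law P V = const: T₂ = T₁; V₂ = V₁·(P₁/P₂) = 0.01974 L.
Adiabatic (γ = 1.40), T V^(γ−1) and P V^γ constant: T₃ = T₂·(P₃/P₂)^((γ−1)/γ) = 359.1 K; V₃ = V₂·(P₂/P₃)^(1/γ) = 0.02289 L.

V₃ ≈ 0.0229 L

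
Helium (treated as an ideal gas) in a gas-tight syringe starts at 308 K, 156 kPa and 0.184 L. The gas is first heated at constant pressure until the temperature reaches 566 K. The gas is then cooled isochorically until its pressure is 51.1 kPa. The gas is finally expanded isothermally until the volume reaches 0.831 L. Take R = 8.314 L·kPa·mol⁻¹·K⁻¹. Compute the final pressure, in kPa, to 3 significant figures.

P₄ ≈ 20.8 kPa

Isobaric, so V/T is constant: P₂ = P₁; V₂ = V₁·(T₂/T₁) = 0.3381 L.
Isochoric, so P/T is constant: V₃ = V₂; T₃ = T₂·(P₃/P₂) = 185.4 K.
T constant ⇒ Boyle's law P V = const: T₄ = T₃; P₄ = P₃·(V₃/V₄) = 20.79 kPa.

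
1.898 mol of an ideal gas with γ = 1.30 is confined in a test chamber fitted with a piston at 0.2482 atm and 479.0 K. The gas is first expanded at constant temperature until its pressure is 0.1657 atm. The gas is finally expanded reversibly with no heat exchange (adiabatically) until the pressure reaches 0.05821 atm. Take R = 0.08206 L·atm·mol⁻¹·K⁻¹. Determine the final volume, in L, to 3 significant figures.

V₃ ≈ 1.01e+03 L

From PV = nRT: V₁ = nRT₁/P₁ = 300.6 L.
Isothermal, so P V is constant: T₂ = T₁; V₂ = V₁·(P₁/P₂) = 450.2 L.
Adiabatic (γ = 1.30), T V^(γ−1) and P V^γ constant: T₃ = T₂·(P₃/P₂)^((γ−1)/γ) = 376.3 K; V₃ = V₂·(P₂/P₃)^(1/γ) = 1007 L.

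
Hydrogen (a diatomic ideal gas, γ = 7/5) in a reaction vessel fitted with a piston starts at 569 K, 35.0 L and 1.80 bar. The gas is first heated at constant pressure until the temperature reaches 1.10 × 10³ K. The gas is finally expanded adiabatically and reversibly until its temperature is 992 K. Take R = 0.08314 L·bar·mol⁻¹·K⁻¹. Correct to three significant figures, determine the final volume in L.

Isobaric, so V/T is constant: P₂ = P₁; V₂ = V₁·(T₂/T₁) = 67.66 L.
Adiabatic (γ = 7/5), T V^(γ−1) and P V^γ constant: P₃ = P₂·(T₃/T₂)^(γ/(γ−1)) = 1.254 bar; V₃ = V₂·(T₂/T₃)^(1/(γ−1)) = 87.61 L.

V₃ ≈ 87.6 L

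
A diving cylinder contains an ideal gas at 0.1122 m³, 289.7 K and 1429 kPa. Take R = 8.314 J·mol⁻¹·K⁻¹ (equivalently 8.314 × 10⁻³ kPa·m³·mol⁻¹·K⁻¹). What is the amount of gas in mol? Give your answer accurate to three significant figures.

n ≈ 66.6 mol

PV = nRT ⇒ n = PV/(RT) = (1429 × 0.1122) / (8.314 × 10⁻³ × 289.7)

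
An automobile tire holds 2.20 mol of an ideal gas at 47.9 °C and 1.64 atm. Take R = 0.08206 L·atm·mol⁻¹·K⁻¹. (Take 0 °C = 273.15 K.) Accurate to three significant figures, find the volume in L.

V ≈ 35.3 L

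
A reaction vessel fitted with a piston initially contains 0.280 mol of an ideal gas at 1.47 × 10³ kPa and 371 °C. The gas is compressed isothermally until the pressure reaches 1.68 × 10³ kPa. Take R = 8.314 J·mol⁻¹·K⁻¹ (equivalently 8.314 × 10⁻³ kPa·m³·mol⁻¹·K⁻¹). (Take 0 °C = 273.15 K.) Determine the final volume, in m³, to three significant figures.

V₂ ≈ 0.000893 m³

Convert: T₁ = 644.1 K.
From PV = nRT: V₁ = nRT₁/P₁ = 0.001020 m³.
T constant ⇒ Boyle's law P V = const: T₂ = T₁; V₂ = V₁·(P₁/P₂) = 0.0008926 m³.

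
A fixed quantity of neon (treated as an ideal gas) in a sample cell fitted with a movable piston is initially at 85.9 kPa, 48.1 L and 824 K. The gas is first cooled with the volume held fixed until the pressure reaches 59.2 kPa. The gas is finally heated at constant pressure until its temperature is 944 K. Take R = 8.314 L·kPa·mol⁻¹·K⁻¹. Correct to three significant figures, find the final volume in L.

Isochoric, so P/T is constant: V₂ = V₁; T₂ = T₁·(P₂/P₁) = 567.9 K.
P constant ⇒ V ∝ T: P₃ = P₂; V₃ = V₂·(T₃/T₂) = 79.96 L.

V₃ ≈ 80.0 L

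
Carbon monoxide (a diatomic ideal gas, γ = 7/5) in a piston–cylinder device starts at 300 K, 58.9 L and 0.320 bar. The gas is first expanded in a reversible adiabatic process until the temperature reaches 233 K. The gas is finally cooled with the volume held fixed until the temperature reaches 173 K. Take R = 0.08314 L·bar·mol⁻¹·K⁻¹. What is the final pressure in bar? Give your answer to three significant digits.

P₃ ≈ 0.0981 bar

Reversible adiabatic, γ = 7/5: P₂ = P₁·(T₂/T₁)^(γ/(γ−1)) = 0.1321 bar; V₂ = V₁·(T₁/T₂)^(1/(γ−1)) = 110.8 L.
V constant ⇒ P ∝ T: V₃ = V₂; P₃ = P₂·(T₃/T₂) = 0.09810 bar.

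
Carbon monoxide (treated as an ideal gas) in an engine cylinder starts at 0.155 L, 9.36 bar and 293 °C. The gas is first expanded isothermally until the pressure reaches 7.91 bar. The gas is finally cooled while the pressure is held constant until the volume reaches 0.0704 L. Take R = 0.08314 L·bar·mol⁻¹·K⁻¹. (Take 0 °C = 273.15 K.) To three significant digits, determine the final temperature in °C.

T₃ ≈ -55.8 °C

Convert: T₁ = 566.1 K.
T constant ⇒ Boyle's law P V = const: T₂ = T₁; V₂ = V₁·(P₁/P₂) = 0.1834 L.
Isobaric, so V/T is constant: P₃ = P₂; T₃ = T₂·(V₃/V₂) = 217.3 K.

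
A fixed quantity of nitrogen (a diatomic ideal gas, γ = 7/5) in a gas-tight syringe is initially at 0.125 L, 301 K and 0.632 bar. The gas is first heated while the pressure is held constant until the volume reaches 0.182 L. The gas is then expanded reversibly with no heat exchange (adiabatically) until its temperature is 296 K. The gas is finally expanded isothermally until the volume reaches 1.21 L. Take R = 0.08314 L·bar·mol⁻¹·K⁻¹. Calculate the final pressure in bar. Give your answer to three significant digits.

P constant ⇒ V ∝ T: P₂ = P₁; T₂ = T₁·(V₂/V₁) = 438.3 K.
Reversible adiabatic, γ = 7/5: P₃ = P₂·(T₃/T₂)^(γ/(γ−1)) = 0.1600 bar; V₃ = V₂·(T₂/T₃)^(1/(γ−1)) = 0.4855 L.
T constant ⇒ Boyle's law P V = const: T₄ = T₃; P₄ = P₃·(V₃/V₄) = 0.06420 bar.

P₄ ≈ 0.0642 bar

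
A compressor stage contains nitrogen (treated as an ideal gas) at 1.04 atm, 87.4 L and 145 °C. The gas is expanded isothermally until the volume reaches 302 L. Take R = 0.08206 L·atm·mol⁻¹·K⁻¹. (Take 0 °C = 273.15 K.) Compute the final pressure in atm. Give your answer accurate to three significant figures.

Convert: T₁ = 418.1 K.
T constant ⇒ Boyle's law P V = const: T₂ = T₁; P₂ = P₁·(V₁/V₂) = 0.3010 atm.

P₂ ≈ 0.301 atm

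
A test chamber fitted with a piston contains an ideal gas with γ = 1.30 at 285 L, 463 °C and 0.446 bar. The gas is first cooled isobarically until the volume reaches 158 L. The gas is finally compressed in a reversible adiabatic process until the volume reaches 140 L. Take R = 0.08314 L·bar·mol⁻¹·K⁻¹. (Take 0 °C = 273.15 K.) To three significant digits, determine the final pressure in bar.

Convert: T₁ = 736.1 K.
P constant ⇒ V ∝ T: P₂ = P₁; T₂ = T₁·(V₂/V₁) = 408.1 K.
Adiabatic (γ = 1.30), T V^(γ−1) and P V^γ constant: T₃ = T₂·(V₂/V₃)^(γ−1) = 423.2 K; P₃ = P₂·(V₂/V₃)^γ = 0.5219 bar.

P₃ ≈ 0.522 bar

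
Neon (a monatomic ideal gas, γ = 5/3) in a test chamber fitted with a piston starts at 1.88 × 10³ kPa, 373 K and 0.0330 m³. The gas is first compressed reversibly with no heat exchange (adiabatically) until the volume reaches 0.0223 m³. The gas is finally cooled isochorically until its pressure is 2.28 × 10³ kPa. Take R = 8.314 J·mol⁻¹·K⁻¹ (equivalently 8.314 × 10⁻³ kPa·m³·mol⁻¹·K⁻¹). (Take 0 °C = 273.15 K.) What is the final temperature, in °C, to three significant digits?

T₃ ≈ 32.5 °C

Adiabatic (γ = 5/3), T V^(γ−1) and P V^γ constant: T₂ = T₁·(V₁/V₂)^(γ−1) = 484.4 K; P₂ = P₁·(V₁/V₂)^γ = 3613 kPa.
Isochoric, so P/T is constant: V₃ = V₂; T₃ = T₂·(P₃/P₂) = 305.7 K.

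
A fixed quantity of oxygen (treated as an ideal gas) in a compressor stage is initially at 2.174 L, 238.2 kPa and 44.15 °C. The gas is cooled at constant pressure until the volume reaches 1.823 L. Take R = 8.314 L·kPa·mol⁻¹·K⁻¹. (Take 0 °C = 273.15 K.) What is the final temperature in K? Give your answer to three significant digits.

T₂ ≈ 266 K

Convert: T₁ = 317.3 K.
P constant ⇒ V ∝ T: P₂ = P₁; T₂ = T₁·(V₂/V₁) = 266.1 K.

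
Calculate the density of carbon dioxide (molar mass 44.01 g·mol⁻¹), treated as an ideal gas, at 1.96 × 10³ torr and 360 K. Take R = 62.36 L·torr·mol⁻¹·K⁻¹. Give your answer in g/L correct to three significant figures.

ρ ≈ 3.84 g/L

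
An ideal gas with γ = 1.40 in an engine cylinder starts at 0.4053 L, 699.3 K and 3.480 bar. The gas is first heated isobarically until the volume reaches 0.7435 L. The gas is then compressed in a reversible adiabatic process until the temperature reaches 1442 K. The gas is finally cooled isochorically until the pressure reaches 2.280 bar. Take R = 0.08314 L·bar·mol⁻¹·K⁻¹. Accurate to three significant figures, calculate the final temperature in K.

T₄ ≈ 627 K

P constant ⇒ V ∝ T: P₂ = P₁; T₂ = T₁·(V₂/V₁) = 1283 K.
Reversible adiabatic, γ = 1.40: P₃ = P₂·(T₃/T₂)^(γ/(γ−1)) = 5.240 bar; V₃ = V₂·(T₂/T₃)^(1/(γ−1)) = 0.5550 L.
Isochoric, so P/T is constant: V₄ = V₃; T₄ = T₃·(P₄/P₃) = 627.4 K.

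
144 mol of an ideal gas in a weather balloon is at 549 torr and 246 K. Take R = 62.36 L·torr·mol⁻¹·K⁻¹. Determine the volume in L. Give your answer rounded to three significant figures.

V ≈ 4.02e+03 L

PV = nRT ⇒ V = nRT/P = (144 × 62.36 × 246) / 549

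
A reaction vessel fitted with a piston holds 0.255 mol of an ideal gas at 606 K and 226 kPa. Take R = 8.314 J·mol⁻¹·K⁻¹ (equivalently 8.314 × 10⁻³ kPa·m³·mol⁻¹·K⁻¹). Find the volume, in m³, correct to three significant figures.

PV = nRT ⇒ V = nRT/P = (0.255 × 8.314 × 10⁻³ × 606) / 226

V ≈ 0.00568 m³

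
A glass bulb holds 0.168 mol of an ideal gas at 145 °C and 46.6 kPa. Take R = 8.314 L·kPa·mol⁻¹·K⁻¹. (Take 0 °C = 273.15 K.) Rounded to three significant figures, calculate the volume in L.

Convert: T = 418.15 K.
PV = nRT ⇒ V = nRT/P = (0.168 × 8.314 × 418.15) / 46.6

V ≈ 12.5 L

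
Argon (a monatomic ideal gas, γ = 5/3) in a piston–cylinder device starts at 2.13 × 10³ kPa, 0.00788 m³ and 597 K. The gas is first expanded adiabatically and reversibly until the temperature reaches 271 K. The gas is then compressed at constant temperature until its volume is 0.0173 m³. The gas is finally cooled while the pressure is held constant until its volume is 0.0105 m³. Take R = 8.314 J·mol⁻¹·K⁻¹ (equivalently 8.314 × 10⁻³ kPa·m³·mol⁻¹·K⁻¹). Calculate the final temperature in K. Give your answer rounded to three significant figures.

T₄ ≈ 164 K

Adiabatic (γ = 5/3), T V^(γ−1) and P V^γ constant: P₂ = P₁·(T₂/T₁)^(γ/(γ−1)) = 295.7 kPa; V₂ = V₁·(T₁/T₂)^(1/(γ−1)) = 0.02577 m³.
Isothermal, so P V is constant: T₃ = T₂; P₃ = P₂·(V₂/V₃) = 440.4 kPa.
P constant ⇒ V ∝ T: P₄ = P₃; T₄ = T₃·(V₄/V₃) = 164.5 K.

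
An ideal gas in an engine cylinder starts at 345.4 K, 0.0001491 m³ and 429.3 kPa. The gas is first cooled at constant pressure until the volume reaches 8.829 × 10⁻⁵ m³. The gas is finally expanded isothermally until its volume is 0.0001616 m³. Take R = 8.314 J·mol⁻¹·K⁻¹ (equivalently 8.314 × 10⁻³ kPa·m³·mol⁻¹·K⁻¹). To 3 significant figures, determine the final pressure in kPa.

P₃ ≈ 235 kPa

P constant ⇒ V ∝ T: P₂ = P₁; T₂ = T₁·(V₂/V₁) = 204.5 K.
T constant ⇒ Boyle's law P V = const: T₃ = T₂; P₃ = P₂·(V₂/V₃) = 234.5 kPa.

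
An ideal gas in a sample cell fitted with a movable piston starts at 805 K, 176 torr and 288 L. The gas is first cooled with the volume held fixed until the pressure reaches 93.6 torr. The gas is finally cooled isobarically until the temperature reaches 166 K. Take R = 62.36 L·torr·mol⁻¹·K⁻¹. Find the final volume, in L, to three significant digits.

V₃ ≈ 112 L

Isochoric, so P/T is constant: V₂ = V₁; T₂ = T₁·(P₂/P₁) = 428.1 K.
P constant ⇒ V ∝ T: P₃ = P₂; V₃ = V₂·(T₃/T₂) = 111.7 L.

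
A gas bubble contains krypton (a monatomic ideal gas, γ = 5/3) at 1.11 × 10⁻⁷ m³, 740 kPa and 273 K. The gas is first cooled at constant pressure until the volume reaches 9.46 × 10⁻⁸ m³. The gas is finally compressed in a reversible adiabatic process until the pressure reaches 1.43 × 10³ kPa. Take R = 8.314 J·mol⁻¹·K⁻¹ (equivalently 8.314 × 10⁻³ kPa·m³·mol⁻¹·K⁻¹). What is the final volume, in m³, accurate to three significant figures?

P constant ⇒ V ∝ T: P₂ = P₁; T₂ = T₁·(V₂/V₁) = 232.7 K.
Adiabatic (γ = 5/3), T V^(γ−1) and P V^γ constant: T₃ = T₂·(P₃/P₂)^((γ−1)/γ) = 302.8 K; V₃ = V₂·(P₂/P₃)^(1/γ) = 6.371e-08 m³.

V₃ ≈ 6.37e-08 m³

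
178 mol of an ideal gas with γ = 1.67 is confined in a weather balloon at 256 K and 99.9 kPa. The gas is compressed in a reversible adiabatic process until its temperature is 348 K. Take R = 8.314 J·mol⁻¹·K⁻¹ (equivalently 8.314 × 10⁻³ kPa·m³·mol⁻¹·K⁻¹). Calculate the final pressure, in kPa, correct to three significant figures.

From PV = nRT: V₁ = nRT₁/P₁ = 3.792 m³.
Reversible adiabatic, γ = 1.67: P₂ = P₁·(T₂/T₁)^(γ/(γ−1)) = 214.7 kPa; V₂ = V₁·(T₁/T₂)^(1/(γ−1)) = 2.398 m³.

P₂ ≈ 215 kPa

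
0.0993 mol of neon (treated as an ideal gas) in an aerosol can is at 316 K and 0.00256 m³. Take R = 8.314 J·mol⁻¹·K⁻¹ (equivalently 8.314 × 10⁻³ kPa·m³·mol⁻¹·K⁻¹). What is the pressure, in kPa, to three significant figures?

P ≈ 102 kPa

PV = nRT ⇒ P = nRT/V = (0.0993 × 8.314 × 10⁻³ × 316) / 0.00256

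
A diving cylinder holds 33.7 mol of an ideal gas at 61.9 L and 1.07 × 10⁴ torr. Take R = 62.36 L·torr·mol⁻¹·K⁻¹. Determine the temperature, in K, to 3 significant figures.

PV = nRT ⇒ T = PV/(nR) = (1.07e+04 × 61.9) / (33.7 × 62.36)

T ≈ 315 K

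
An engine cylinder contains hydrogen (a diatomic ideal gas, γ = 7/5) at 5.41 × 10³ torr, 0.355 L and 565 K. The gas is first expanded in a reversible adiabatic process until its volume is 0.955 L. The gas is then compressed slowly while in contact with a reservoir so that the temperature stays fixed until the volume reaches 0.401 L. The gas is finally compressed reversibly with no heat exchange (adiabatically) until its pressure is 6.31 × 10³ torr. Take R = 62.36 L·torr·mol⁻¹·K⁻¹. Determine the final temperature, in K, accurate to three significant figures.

T₄ ≈ 461 K

Reversible adiabatic, γ = 7/5: T₂ = T₁·(V₁/V₂)^(γ−1) = 380.3 K; P₂ = P₁·(V₁/V₂)^γ = 1354 torr.
T constant ⇒ Boyle's law P V = const: T₃ = T₂; P₃ = P₂·(V₂/V₃) = 3224 torr.
Reversible adiabatic, γ = 7/5: T₄ = T₃·(P₄/P₃)^((γ−1)/γ) = 460.8 K; V₄ = V₃·(P₃/P₄)^(1/γ) = 0.2482 L.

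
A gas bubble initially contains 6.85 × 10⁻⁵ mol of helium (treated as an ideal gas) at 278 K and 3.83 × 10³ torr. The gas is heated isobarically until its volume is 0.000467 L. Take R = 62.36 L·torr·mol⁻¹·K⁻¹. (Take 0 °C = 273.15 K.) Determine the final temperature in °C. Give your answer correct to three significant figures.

T₂ ≈ 146 °C

From PV = nRT: V₁ = nRT₁/P₁ = 0.0003101 L.
P constant ⇒ V ∝ T: P₂ = P₁; T₂ = T₁·(V₂/V₁) = 418.7 K.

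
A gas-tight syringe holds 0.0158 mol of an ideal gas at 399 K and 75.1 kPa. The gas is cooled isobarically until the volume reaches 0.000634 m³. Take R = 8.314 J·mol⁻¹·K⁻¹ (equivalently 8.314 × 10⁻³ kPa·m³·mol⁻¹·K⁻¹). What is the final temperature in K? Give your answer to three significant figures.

From PV = nRT: V₁ = nRT₁/P₁ = 0.0006979 m³.
Isobaric, so V/T is constant: P₂ = P₁; T₂ = T₁·(V₂/V₁) = 362.5 K.

T₂ ≈ 362 K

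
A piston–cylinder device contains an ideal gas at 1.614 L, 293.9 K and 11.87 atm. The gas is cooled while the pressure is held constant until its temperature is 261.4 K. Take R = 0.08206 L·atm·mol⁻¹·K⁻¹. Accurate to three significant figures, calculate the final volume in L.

Isobaric, so V/T is constant: P₂ = P₁; V₂ = V₁·(T₂/T₁) = 1.436 L.

V₂ ≈ 1.44 L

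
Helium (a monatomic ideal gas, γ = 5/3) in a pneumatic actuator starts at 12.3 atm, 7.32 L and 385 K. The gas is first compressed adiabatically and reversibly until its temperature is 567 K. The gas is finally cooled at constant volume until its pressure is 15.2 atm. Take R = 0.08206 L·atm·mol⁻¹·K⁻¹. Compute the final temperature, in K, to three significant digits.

T₃ ≈ 266 K

Reversible adiabatic, γ = 5/3: P₂ = P₁·(T₂/T₁)^(γ/(γ−1)) = 32.38 atm; V₂ = V₁·(T₁/T₂)^(1/(γ−1)) = 4.096 L.
Isochoric, so P/T is constant: V₃ = V₂; T₃ = T₂·(P₃/P₂) = 266.2 K.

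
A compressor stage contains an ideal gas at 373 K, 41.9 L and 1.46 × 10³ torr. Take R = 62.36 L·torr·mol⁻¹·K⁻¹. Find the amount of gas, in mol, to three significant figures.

n ≈ 2.63 mol

PV = nRT ⇒ n = PV/(RT) = (1.46e+03 × 41.9) / (62.36 × 373)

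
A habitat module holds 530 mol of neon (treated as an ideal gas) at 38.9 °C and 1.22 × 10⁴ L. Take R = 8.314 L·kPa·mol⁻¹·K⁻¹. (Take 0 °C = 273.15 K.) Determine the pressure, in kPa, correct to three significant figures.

P ≈ 113 kPa

Convert: T = 312.05 K.
PV = nRT ⇒ P = nRT/V = (530 × 8.314 × 312.05) / 1.22e+04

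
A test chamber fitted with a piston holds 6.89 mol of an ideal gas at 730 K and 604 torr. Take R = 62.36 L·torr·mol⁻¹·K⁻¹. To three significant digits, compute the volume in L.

V ≈ 519 L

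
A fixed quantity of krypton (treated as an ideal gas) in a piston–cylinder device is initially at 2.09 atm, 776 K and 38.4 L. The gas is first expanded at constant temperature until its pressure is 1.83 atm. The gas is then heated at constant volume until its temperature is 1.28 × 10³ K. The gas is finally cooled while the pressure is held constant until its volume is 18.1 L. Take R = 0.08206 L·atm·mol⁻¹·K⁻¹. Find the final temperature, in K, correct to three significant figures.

T₄ ≈ 528 K

Isothermal, so P V is constant: T₂ = T₁; V₂ = V₁·(P₁/P₂) = 43.86 L.
Isochoric, so P/T is constant: V₃ = V₂; P₃ = P₂·(T₃/T₂) = 3.019 atm.
P constant ⇒ V ∝ T: P₄ = P₃; T₄ = T₃·(V₄/V₃) = 528.3 K.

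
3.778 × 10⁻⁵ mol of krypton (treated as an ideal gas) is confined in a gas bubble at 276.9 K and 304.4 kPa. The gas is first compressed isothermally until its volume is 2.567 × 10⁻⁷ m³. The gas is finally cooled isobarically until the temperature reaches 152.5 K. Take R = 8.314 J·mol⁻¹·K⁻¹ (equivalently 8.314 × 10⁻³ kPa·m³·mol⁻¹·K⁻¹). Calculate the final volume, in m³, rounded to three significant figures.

V₃ ≈ 1.41e-07 m³

From PV = nRT: V₁ = nRT₁/P₁ = 2.857e-07 m³.
Isothermal, so P V is constant: T₂ = T₁; P₂ = P₁·(V₁/V₂) = 338.8 kPa.
Isobaric, so V/T is constant: P₃ = P₂; V₃ = V₂·(T₃/T₂) = 1.414e-07 m³.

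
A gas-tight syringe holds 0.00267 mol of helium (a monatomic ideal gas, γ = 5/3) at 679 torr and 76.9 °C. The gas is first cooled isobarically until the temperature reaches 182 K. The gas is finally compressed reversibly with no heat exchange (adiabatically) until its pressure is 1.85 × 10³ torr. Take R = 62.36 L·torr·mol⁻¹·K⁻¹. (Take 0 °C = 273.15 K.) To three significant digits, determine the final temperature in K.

T₃ ≈ 272 K

Convert: T₁ = 350.0 K.
From PV = nRT: V₁ = nRT₁/P₁ = 0.08584 L.
P constant ⇒ V ∝ T: P₂ = P₁; V₂ = V₁·(T₂/T₁) = 0.04463 L.
Adiabatic (γ = 5/3), T V^(γ−1) and P V^γ constant: T₃ = T₂·(P₃/P₂)^((γ−1)/γ) = 271.8 K; V₃ = V₂·(P₂/P₃)^(1/γ) = 0.02446 L.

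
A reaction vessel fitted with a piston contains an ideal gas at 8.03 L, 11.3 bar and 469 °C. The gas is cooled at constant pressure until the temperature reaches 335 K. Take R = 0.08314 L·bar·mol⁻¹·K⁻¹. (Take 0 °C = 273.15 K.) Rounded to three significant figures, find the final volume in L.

V₂ ≈ 3.62 L

Convert: T₁ = 742.1 K.
P constant ⇒ V ∝ T: P₂ = P₁; V₂ = V₁·(T₂/T₁) = 3.625 L.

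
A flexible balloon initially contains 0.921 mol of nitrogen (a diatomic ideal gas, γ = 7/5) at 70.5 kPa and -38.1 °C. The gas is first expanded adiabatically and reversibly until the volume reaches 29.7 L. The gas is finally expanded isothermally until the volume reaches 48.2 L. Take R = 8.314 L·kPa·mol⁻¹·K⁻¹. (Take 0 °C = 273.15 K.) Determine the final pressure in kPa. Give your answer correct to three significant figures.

Convert: T₁ = 235.0 K.
From PV = nRT: V₁ = nRT₁/P₁ = 25.53 L.
Reversible adiabatic, γ = 7/5: T₂ = T₁·(V₁/V₂)^(γ−1) = 221.2 K; P₂ = P₁·(V₁/V₂)^γ = 57.04 kPa.
Isothermal, so P V is constant: T₃ = T₂; P₃ = P₂·(V₂/V₃) = 35.15 kPa.

P₃ ≈ 35.1 kPa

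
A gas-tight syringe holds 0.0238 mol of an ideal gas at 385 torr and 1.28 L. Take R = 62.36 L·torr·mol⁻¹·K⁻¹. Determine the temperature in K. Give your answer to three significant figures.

T ≈ 332 K

PV = nRT ⇒ T = PV/(nR) = (385 × 1.28) / (0.0238 × 62.36)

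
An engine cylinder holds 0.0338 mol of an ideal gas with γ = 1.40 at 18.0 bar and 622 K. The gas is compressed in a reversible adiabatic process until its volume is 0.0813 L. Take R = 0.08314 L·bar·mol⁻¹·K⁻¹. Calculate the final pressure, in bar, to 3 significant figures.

From PV = nRT: V₁ = nRT₁/P₁ = 0.09711 L.
Adiabatic (γ = 1.40), T V^(γ−1) and P V^γ constant: T₂ = T₁·(V₁/V₂)^(γ−1) = 667.8 K; P₂ = P₁·(V₁/V₂)^γ = 23.08 bar.

P₂ ≈ 23.1 bar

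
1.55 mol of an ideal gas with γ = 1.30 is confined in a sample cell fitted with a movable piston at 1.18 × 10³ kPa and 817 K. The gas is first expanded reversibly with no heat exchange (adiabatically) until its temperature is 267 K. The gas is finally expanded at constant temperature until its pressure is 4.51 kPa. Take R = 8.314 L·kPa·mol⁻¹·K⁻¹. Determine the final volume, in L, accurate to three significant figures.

From PV = nRT: V₁ = nRT₁/P₁ = 8.922 L.
Adiabatic (γ = 1.30), T V^(γ−1) and P V^γ constant: P₂ = P₁·(T₂/T₁)^(γ/(γ−1)) = 9.271 kPa; V₂ = V₁·(T₁/T₂)^(1/(γ−1)) = 371.1 L.
Isothermal, so P V is constant: T₃ = T₂; V₃ = V₂·(P₂/P₃) = 762.9 L.

V₃ ≈ 763 L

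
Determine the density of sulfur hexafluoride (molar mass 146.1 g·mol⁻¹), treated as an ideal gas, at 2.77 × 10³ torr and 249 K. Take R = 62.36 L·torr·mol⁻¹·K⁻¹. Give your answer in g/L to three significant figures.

ρ ≈ 26.1 g/L

ρ = PM/(RT) = (2.77e+03 × 146.1) / (62.36 × 249.0)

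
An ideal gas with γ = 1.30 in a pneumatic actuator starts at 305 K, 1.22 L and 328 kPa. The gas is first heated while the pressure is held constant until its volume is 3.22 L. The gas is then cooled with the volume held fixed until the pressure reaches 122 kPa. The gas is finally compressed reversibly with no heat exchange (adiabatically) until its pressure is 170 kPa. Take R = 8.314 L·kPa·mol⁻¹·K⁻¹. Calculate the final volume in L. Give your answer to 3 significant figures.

P constant ⇒ V ∝ T: P₂ = P₁; T₂ = T₁·(V₂/V₁) = 805.0 K.
Isochoric, so P/T is constant: V₃ = V₂; T₃ = T₂·(P₃/P₂) = 299.4 K.
Adiabatic (γ = 1.30), T V^(γ−1) and P V^γ constant: T₄ = T₃·(P₄/P₃)^((γ−1)/γ) = 323.2 K; V₄ = V₃·(P₃/P₄)^(1/γ) = 2.495 L.

V₄ ≈ 2.49 L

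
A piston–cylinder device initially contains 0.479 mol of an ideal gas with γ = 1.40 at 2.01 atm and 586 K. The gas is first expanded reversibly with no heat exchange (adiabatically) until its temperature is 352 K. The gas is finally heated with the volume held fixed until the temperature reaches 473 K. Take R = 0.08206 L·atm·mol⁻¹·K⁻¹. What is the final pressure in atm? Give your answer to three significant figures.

P₃ ≈ 0.454 atm

From PV = nRT: V₁ = nRT₁/P₁ = 11.46 L.
Reversible adiabatic, γ = 1.40: P₂ = P₁·(T₂/T₁)^(γ/(γ−1)) = 0.3376 atm; V₂ = V₁·(T₁/T₂)^(1/(γ−1)) = 40.98 L.
V constant ⇒ P ∝ T: V₃ = V₂; P₃ = P₂·(T₃/T₂) = 0.4537 atm.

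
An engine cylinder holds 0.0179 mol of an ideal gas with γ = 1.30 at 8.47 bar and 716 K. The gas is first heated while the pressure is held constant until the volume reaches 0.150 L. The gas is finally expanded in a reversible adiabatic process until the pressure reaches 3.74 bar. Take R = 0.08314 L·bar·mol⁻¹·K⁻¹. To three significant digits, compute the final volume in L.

From PV = nRT: V₁ = nRT₁/P₁ = 0.1258 L.
P constant ⇒ V ∝ T: P₂ = P₁; T₂ = T₁·(V₂/V₁) = 853.7 K.
Adiabatic (γ = 1.30), T V^(γ−1) and P V^γ constant: T₃ = T₂·(P₃/P₂)^((γ−1)/γ) = 706.9 K; V₃ = V₂·(P₂/P₃)^(1/γ) = 0.2813 L.

V₃ ≈ 0.281 L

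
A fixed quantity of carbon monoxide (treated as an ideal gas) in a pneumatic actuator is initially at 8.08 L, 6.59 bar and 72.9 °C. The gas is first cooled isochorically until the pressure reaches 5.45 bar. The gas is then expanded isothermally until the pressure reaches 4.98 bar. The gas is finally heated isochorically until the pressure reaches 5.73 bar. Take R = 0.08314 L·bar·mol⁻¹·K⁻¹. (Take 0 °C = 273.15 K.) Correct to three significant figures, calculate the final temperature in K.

T₄ ≈ 329 K

Convert: T₁ = 346.0 K.
Isochoric, so P/T is constant: V₂ = V₁; T₂ = T₁·(P₂/P₁) = 286.2 K.
T constant ⇒ Boyle's law P V = const: T₃ = T₂; V₃ = V₂·(P₂/P₃) = 8.843 L.
Isochoric, so P/T is constant: V₄ = V₃; T₄ = T₃·(P₄/P₃) = 329.3 K.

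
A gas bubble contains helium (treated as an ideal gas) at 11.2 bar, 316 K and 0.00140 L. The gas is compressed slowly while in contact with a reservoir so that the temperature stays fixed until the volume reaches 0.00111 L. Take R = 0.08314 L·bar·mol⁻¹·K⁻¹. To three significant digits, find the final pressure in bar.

P₂ ≈ 14.1 bar

T constant ⇒ Boyle's law P V = const: T₂ = T₁; P₂ = P₁·(V₁/V₂) = 14.13 bar.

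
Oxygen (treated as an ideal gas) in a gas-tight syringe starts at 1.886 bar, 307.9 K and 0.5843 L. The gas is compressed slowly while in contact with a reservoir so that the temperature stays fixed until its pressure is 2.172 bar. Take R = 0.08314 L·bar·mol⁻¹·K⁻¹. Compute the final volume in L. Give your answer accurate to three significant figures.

V₂ ≈ 0.507 L

Isothermal, so P V is constant: T₂ = T₁; V₂ = V₁·(P₁/P₂) = 0.5074 L.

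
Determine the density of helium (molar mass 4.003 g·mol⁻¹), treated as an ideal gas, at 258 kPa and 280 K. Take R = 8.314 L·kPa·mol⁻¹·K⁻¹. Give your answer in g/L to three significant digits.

ρ ≈ 0.444 g/L

ρ = PM/(RT) = (258 × 4.003) / (8.314 × 280.0)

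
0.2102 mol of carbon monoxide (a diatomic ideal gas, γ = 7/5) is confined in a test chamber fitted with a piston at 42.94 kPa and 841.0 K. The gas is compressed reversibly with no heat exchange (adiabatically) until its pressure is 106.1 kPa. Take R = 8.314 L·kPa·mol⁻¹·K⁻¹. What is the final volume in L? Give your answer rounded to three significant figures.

V₂ ≈ 17.9 L

From PV = nRT: V₁ = nRT₁/P₁ = 34.23 L.
Adiabatic (γ = 7/5), T V^(γ−1) and P V^γ constant: T₂ = T₁·(P₂/P₁)^((γ−1)/γ) = 1089 K; V₂ = V₁·(P₁/P₂)^(1/γ) = 17.94 L.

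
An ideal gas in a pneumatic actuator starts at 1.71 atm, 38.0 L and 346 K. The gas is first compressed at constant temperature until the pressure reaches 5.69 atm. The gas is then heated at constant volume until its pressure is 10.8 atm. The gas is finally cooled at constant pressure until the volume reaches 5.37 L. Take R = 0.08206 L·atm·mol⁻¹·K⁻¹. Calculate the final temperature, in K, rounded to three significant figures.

Isothermal, so P V is constant: T₂ = T₁; V₂ = V₁·(P₁/P₂) = 11.42 L.
Isochoric, so P/T is constant: V₃ = V₂; T₃ = T₂·(P₃/P₂) = 656.7 K.
Isobaric, so V/T is constant: P₄ = P₃; T₄ = T₃·(V₄/V₃) = 308.8 K.

T₄ ≈ 309 K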